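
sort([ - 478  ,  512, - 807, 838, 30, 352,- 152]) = [ - 807, - 478, - 152,30,352,512, 838]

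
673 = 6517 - 5844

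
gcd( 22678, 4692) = 782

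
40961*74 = 3031114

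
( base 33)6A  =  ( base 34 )64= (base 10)208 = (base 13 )130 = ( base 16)D0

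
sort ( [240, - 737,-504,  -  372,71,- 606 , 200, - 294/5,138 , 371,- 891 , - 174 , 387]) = [-891,-737, - 606,  -  504, - 372, - 174, - 294/5,71, 138,200, 240,371 , 387]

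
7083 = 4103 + 2980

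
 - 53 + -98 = - 151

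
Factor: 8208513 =3^3*19^1*16001^1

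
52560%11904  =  4944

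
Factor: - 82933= - 239^1*347^1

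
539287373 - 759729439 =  - 220442066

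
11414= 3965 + 7449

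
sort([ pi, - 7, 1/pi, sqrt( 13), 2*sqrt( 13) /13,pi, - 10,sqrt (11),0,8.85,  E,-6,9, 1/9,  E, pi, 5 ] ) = [ - 10,-7, - 6,0,1/9, 1/pi,2*sqrt ( 13 ) /13, E, E,  pi,pi,pi,sqrt ( 11 ), sqrt( 13),5,8.85,9 ]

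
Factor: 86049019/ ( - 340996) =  - 2^(  -  2) * 7^1*17^1*163^( - 1 ) * 523^(-1 ) * 723101^1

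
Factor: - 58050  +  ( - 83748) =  - 2^1*3^1*23633^1 = -141798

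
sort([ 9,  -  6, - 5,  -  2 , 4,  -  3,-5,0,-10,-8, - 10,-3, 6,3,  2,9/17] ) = [-10, - 10, - 8, - 6, - 5, - 5, - 3,  -  3,  -  2,0,9/17 , 2,3,4,6,9 ] 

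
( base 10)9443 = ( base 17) 1fb8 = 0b10010011100011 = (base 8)22343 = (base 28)c17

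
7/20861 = 7/20861=   0.00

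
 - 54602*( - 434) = 23697268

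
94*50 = 4700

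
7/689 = 7/689 = 0.01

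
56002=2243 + 53759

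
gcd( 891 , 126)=9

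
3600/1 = 3600 = 3600.00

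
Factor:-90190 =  - 2^1 * 5^1*29^1  *311^1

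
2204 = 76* 29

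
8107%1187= 985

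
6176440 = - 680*( - 9083 ) 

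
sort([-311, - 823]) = [ - 823, - 311]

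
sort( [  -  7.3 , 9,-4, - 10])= [ - 10, - 7.3,- 4 , 9]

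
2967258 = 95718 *31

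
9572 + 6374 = 15946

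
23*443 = 10189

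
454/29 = 454/29 = 15.66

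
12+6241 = 6253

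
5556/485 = 5556/485 = 11.46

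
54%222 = 54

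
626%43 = 24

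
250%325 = 250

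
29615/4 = 7403 + 3/4 = 7403.75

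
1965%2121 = 1965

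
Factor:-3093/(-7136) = 2^( - 5)*3^1*223^ ( - 1)*1031^1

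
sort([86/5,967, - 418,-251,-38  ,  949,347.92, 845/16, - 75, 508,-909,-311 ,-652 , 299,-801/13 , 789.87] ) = [ - 909, -652, - 418, - 311, - 251 , - 75,  -  801/13,-38,86/5,845/16,299,  347.92,508,  789.87,949, 967]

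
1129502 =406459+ 723043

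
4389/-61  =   - 4389/61 = - 71.95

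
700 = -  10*( - 70)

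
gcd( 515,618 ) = 103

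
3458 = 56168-52710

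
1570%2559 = 1570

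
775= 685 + 90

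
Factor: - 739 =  - 739^1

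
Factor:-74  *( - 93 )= 6882 = 2^1 * 3^1*31^1*37^1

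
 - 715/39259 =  - 65/3569 =-0.02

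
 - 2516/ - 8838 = 1258/4419 = 0.28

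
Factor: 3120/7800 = 2/5 = 2^1 *5^ ( - 1)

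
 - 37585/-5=7517+0/1 = 7517.00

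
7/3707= 7/3707 = 0.00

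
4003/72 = 4003/72=   55.60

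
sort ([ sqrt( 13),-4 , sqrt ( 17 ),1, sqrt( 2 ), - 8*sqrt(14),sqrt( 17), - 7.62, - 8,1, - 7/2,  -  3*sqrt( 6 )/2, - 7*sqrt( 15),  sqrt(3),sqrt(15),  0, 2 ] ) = [ - 8*sqrt(14), - 7*sqrt( 15), - 8, - 7.62,  -  4, - 3*sqrt (6)/2, - 7/2, 0,  1, 1, sqrt(2), sqrt(3),2,sqrt(13),sqrt( 15 ),sqrt( 17),sqrt ( 17 ) ]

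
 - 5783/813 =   -  8+721/813 = - 7.11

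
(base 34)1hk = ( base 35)1F4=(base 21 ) 3kb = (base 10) 1754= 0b11011011010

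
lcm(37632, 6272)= 37632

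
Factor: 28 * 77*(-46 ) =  - 99176 = -2^3*7^2*11^1*23^1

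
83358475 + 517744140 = 601102615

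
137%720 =137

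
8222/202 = 40  +  71/101 =40.70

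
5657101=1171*4831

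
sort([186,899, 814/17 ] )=[814/17,186,899 ] 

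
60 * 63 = 3780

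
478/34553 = 478/34553 = 0.01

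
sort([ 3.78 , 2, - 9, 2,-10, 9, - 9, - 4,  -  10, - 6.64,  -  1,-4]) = [ - 10,- 10, - 9, - 9, - 6.64,-4, - 4, - 1, 2, 2 , 3.78, 9 ] 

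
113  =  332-219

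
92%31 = 30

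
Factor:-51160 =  - 2^3*5^1*1279^1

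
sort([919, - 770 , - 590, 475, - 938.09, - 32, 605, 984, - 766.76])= [-938.09, - 770, - 766.76, - 590, - 32,475, 605, 919, 984]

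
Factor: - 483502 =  - 2^1*151^1 * 1601^1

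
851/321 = 2+209/321 = 2.65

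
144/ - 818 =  - 1 + 337/409  =  - 0.18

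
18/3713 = 18/3713  =  0.00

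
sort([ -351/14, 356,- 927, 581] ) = [ - 927, - 351/14, 356, 581] 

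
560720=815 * 688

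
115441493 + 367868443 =483309936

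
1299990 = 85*15294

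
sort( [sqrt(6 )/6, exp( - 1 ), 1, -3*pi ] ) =[ - 3 * pi, exp( - 1) , sqrt( 6)/6, 1]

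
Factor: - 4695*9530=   - 44743350=- 2^1*3^1*5^2*313^1*953^1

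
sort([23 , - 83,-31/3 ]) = [ - 83, - 31/3, 23] 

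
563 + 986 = 1549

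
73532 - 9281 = 64251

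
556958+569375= 1126333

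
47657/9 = 5295 + 2/9 = 5295.22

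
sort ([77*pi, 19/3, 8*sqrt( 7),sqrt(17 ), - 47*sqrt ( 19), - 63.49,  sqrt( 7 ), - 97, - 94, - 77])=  [ - 47  *sqrt( 19), -97,  -  94, -77, - 63.49, sqrt(7), sqrt( 17), 19/3, 8*sqrt( 7 ), 77* pi]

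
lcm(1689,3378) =3378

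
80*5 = 400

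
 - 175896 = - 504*349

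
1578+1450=3028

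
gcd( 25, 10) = 5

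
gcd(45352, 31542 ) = 2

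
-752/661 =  -2+570/661 = - 1.14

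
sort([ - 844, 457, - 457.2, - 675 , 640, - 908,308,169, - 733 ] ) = [ - 908 , - 844, - 733, - 675, - 457.2,169,308, 457,640 ] 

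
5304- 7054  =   - 1750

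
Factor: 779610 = 2^1*3^1*5^1*13^1*1999^1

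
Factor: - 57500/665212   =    -  5^4*23^1*166303^(-1) = - 14375/166303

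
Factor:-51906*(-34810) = 1806847860 = 2^2*3^1*5^1 * 41^1*59^2*211^1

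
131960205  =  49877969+82082236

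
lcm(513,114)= 1026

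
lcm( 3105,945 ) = 21735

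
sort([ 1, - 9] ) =[-9, 1]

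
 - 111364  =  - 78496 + -32868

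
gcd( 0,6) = 6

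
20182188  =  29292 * 689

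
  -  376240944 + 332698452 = - 43542492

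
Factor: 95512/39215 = 2^3 * 5^( - 1)*11^( - 1 ) *23^( - 1 )*31^( - 1 )*11939^1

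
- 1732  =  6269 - 8001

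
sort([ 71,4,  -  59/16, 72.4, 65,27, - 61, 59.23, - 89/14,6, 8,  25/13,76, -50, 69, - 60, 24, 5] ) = [ - 61 , - 60, - 50, - 89/14,-59/16 , 25/13,4, 5,6,8,24, 27,59.23,65,69,71,72.4,76]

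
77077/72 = 1070 + 37/72 = 1070.51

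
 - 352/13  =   - 352/13 = -27.08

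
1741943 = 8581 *203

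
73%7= 3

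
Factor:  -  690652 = -2^2*172663^1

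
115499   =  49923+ 65576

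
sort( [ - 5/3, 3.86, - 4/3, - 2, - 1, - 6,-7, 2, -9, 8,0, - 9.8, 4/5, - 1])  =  [ - 9.8, - 9, - 7, - 6,  -  2, - 5/3, - 4/3,  -  1, - 1,  0,4/5, 2, 3.86  ,  8] 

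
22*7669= 168718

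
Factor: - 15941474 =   -  2^1*29^1*274853^1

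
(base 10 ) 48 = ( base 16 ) 30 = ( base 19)2A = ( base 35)1d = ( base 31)1h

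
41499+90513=132012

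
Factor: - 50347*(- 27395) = 1379256065 = 5^1*11^1 * 23^1*199^1*5479^1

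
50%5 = 0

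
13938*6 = 83628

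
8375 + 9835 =18210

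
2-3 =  - 1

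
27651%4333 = 1653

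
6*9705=58230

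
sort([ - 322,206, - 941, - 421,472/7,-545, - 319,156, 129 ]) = [  -  941, - 545,-421 ,-322, - 319,472/7,129 , 156, 206 ]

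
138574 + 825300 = 963874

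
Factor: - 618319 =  - 13^1*47563^1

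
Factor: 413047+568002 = 981049^1 = 981049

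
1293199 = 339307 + 953892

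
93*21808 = 2028144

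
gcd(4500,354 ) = 6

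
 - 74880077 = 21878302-96758379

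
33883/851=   39 + 694/851 = 39.82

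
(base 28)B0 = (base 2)100110100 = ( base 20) F8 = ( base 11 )260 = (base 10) 308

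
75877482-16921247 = 58956235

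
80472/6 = 13412= 13412.00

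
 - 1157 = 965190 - 966347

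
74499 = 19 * 3921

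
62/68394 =31/34197 = 0.00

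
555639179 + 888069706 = 1443708885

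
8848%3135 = 2578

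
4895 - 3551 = 1344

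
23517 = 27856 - 4339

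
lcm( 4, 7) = 28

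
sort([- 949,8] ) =[ - 949, 8]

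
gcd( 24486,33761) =371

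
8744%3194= 2356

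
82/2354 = 41/1177 = 0.03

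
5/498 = 5/498  =  0.01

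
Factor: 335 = 5^1* 67^1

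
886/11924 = 443/5962= 0.07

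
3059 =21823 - 18764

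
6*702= 4212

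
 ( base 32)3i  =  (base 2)1110010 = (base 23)4m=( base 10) 114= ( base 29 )3r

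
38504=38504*1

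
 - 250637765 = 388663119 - 639300884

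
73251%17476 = 3347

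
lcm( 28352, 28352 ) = 28352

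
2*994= 1988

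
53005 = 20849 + 32156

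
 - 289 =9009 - 9298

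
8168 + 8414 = 16582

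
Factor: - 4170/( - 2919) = 2^1 * 5^1*7^( - 1 ) = 10/7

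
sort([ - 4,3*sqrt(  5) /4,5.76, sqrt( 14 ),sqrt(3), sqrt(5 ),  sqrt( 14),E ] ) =[ - 4, 3 * sqrt(5 )/4,  sqrt(3),sqrt( 5 ), E, sqrt(14), sqrt( 14 ), 5.76]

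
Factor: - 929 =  - 929^1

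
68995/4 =17248 + 3/4 = 17248.75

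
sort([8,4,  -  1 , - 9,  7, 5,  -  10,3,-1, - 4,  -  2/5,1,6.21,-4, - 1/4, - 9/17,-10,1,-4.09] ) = [ - 10, - 10,-9,- 4.09, - 4 ,-4,-1,-1,-9/17, - 2/5, - 1/4, 1, 1, 3, 4,5,6.21,7, 8] 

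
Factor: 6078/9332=2^(-1) *3^1*1013^1*2333^( - 1) = 3039/4666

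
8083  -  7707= 376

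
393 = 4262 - 3869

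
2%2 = 0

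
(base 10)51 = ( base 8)63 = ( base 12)43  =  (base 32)1j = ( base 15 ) 36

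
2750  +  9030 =11780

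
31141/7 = 31141/7 = 4448.71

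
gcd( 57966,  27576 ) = 6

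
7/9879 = 7/9879 = 0.00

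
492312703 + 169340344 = 661653047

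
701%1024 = 701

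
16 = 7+9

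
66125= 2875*23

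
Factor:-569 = -569^1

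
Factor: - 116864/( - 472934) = 2^6 *7^( - 1)*37^( - 1 ) =64/259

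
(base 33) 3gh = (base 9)5205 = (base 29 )4FD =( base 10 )3812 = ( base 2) 111011100100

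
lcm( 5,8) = 40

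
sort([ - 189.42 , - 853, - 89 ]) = [ - 853,-189.42,  -  89 ] 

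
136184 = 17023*8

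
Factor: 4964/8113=2^2*7^( - 1 ) * 17^1*19^ ( - 1)*61^ (-1 )*73^1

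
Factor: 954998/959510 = 5^( - 1)*11^1*83^1*229^ ( - 1 )*419^( - 1)*523^1 = 477499/479755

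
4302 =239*18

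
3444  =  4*861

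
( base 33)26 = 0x48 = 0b1001000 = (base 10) 72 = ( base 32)28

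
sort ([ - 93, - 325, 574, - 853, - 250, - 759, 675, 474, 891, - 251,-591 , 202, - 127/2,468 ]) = [ - 853, - 759, - 591, - 325, - 251, - 250, - 93, - 127/2  ,  202, 468,474, 574, 675,891] 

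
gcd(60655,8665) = 8665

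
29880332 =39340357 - 9460025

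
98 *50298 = 4929204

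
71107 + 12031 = 83138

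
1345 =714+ 631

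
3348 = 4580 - 1232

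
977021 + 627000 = 1604021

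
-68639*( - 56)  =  3843784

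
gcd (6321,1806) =903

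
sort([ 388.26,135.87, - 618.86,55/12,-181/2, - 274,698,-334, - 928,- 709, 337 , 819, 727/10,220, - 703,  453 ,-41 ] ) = [ - 928, -709,  -  703, - 618.86 , - 334, - 274, - 181/2,-41, 55/12,727/10,135.87, 220 , 337,388.26, 453 , 698, 819 ] 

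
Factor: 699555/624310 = 2^( - 1)*3^1 * 313^1 * 419^(- 1 ) =939/838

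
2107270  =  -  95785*( - 22)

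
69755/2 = 69755/2 = 34877.50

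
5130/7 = 732 + 6/7  =  732.86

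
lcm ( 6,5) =30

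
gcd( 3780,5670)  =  1890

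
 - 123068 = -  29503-93565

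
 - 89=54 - 143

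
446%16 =14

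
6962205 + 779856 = 7742061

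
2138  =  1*2138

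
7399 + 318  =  7717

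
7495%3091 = 1313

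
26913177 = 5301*5077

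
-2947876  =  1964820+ -4912696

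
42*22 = 924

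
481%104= 65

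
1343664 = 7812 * 172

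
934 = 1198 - 264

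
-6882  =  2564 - 9446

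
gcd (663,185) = 1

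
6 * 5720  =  34320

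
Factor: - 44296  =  -2^3*7^2*113^1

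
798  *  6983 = 5572434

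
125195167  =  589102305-463907138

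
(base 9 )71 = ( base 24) 2G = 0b1000000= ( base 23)2I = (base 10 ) 64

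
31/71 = 31/71 = 0.44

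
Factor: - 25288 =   -  2^3*29^1*109^1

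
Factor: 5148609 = 3^1 * 1716203^1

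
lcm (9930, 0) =0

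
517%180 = 157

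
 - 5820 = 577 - 6397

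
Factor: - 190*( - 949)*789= 2^1*3^1*5^1*13^1*19^1*73^1*263^1 = 142264590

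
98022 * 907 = 88905954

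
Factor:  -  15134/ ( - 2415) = 94/15 = 2^1*3^(  -  1 )*5^( - 1 )*47^1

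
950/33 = 28 + 26/33 = 28.79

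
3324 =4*831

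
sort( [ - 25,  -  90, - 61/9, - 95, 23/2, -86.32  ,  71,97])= [-95, - 90, - 86.32,-25, - 61/9 , 23/2,71 , 97]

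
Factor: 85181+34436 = 119617^1 = 119617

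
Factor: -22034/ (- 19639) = 2^1*23^1*41^( - 1 ) = 46/41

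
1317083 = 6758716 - 5441633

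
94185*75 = 7063875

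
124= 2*62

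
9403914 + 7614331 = 17018245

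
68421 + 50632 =119053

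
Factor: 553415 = 5^1*151^1 * 733^1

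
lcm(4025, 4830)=24150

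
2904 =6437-3533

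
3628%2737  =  891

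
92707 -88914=3793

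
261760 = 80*3272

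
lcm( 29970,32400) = 1198800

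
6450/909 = 7  +  29/303 = 7.10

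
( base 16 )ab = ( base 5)1141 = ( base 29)5q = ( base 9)210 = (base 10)171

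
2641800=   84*31450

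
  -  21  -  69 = -90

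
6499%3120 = 259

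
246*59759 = 14700714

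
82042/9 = 9115 + 7/9= 9115.78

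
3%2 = 1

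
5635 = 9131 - 3496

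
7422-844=6578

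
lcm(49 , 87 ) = 4263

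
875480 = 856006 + 19474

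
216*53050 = 11458800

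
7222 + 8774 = 15996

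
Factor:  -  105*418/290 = -4389/29 = - 3^1*7^1 * 11^1*19^1*29^( - 1 ) 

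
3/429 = 1/143=0.01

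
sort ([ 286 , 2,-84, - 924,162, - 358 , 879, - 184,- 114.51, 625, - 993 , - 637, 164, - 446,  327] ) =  [ - 993, - 924,-637,- 446, - 358  ,  -  184, - 114.51,  -  84,  2,162, 164,286, 327,625, 879 ] 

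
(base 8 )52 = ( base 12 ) 36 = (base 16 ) 2a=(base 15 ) 2c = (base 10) 42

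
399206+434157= 833363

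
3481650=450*7737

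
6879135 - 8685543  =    -  1806408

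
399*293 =116907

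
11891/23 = 517  =  517.00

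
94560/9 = 31520/3 = 10506.67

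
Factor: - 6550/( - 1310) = 5= 5^1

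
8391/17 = 493+10/17  =  493.59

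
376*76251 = 28670376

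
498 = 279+219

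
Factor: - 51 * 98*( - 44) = 2^3*3^1*7^2*11^1*17^1= 219912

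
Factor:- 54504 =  - 2^3*3^2*757^1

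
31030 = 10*3103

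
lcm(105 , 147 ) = 735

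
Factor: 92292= 2^2*3^1*7691^1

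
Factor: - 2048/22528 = -11^(- 1 ) = - 1/11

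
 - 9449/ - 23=9449/23  =  410.83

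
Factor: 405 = 3^4*5^1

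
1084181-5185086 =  - 4100905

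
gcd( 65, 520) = 65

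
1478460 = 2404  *615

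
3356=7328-3972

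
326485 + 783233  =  1109718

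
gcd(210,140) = 70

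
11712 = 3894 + 7818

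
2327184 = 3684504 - 1357320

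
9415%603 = 370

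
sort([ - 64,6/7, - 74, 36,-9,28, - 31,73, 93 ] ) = [-74, - 64,-31, - 9,6/7,  28,36,73,  93 ]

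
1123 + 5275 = 6398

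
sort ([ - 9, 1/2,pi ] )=[ -9, 1/2, pi ]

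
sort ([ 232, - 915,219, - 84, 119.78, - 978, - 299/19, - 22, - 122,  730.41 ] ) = [-978, - 915, - 122, - 84, - 22, - 299/19, 119.78, 219,232,730.41] 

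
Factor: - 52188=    - 2^2*3^1*4349^1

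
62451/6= 10408 + 1/2 = 10408.50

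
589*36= 21204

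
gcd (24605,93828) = 7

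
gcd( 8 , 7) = 1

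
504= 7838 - 7334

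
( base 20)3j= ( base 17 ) 4b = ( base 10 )79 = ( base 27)2p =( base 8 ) 117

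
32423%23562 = 8861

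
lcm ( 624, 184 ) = 14352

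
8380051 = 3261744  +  5118307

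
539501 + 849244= 1388745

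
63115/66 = 63115/66 = 956.29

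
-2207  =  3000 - 5207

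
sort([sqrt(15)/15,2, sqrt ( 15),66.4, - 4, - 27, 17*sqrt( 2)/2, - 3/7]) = [ - 27, - 4, - 3/7, sqrt(15 ) /15,2, sqrt( 15),17*sqrt(2 ) /2, 66.4] 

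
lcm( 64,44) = 704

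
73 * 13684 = 998932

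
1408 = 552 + 856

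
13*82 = 1066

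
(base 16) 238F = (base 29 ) anq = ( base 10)9103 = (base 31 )9EK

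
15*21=315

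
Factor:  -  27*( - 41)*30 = 33210 = 2^1  *  3^4*5^1*41^1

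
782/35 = 22+12/35 = 22.34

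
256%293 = 256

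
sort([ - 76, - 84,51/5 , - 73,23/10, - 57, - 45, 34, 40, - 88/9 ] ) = [ - 84,-76, - 73, - 57, - 45, - 88/9 , 23/10, 51/5, 34, 40] 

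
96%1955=96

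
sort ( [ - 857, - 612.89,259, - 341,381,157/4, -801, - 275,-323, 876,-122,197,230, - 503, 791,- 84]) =[  -  857, - 801,  -  612.89, - 503, - 341,-323, -275, - 122,-84, 157/4, 197, 230, 259, 381, 791,  876 ]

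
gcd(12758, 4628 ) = 2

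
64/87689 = 64/87689 = 0.00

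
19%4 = 3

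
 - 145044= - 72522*2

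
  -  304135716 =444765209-748900925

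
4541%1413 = 302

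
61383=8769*7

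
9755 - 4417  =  5338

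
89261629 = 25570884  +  63690745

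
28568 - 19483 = 9085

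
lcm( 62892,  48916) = 440244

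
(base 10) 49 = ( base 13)3A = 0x31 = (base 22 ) 25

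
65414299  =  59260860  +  6153439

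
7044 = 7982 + -938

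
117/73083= 39/24361 = 0.00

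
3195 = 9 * 355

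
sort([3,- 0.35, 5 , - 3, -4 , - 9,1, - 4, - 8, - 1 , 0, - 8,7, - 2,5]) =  [  -  9,-8 , - 8, - 4, - 4, - 3, - 2, - 1, - 0.35, 0, 1,  3, 5,  5 , 7]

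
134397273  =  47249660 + 87147613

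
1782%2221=1782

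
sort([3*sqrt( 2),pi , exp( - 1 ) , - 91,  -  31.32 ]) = [  -  91, - 31.32,exp(- 1), pi, 3*sqrt(2 ) ]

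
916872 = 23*39864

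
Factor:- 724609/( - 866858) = 2^( - 1)*433429^( -1)*724609^1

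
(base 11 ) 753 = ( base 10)905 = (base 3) 1020112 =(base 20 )255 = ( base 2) 1110001001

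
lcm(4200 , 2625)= 21000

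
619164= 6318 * 98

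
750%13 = 9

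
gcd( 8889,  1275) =3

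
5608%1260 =568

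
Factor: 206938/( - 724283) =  - 2^1*7^( - 1) = -2/7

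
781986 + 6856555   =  7638541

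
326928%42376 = 30296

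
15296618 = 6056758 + 9239860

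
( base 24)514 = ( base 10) 2908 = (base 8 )5534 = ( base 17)a11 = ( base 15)cdd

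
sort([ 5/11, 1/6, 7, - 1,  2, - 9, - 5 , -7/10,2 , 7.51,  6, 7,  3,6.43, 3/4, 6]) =[ - 9, - 5,  -  1, - 7/10,  1/6,5/11,  3/4,2, 2 , 3,6,  6,6.43,  7 , 7,  7.51]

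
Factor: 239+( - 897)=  - 2^1*7^1 * 47^1 =- 658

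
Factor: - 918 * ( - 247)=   226746 =2^1 * 3^3*13^1 * 17^1*19^1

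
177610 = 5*35522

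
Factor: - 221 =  - 13^1*17^1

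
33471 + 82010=115481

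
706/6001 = 2/17 = 0.12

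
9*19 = 171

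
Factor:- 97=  - 97^1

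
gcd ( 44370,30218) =58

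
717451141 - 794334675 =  - 76883534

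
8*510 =4080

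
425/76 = 5 + 45/76 = 5.59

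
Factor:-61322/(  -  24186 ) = 30661/12093= 3^ (-1 )*29^( - 1 )*139^ ( - 1) * 30661^1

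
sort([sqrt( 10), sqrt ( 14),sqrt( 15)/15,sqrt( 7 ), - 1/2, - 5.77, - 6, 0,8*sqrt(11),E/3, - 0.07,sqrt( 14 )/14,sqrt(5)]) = [ - 6, - 5.77, - 1/2,-0.07,0,sqrt( 15)/15,sqrt( 14 ) /14, E/3, sqrt( 5 ),sqrt( 7),sqrt(10 ), sqrt(14),8*sqrt(11)]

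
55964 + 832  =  56796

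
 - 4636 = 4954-9590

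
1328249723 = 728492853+599756870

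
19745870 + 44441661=64187531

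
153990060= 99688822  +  54301238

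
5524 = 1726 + 3798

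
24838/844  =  29+181/422 =29.43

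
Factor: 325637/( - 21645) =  - 3^(  -  2)*5^( - 1 ) *677^1 = - 677/45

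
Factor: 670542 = 2^1*3^1*23^1*43^1*113^1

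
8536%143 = 99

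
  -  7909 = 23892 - 31801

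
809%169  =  133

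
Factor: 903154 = 2^1*7^1*  31^1*2081^1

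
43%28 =15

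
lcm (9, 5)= 45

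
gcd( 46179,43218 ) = 63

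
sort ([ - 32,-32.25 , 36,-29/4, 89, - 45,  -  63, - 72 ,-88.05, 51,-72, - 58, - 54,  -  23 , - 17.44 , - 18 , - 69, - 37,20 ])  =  [-88.05,-72, - 72, -69 ,  -  63 ,-58,-54, - 45, - 37, - 32.25, - 32, - 23, - 18, - 17.44, - 29/4, 20, 36 , 51, 89]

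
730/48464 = 365/24232 = 0.02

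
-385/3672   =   - 385/3672 = -  0.10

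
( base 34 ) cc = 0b110100100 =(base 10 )420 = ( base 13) 264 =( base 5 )3140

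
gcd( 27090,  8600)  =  430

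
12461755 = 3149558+9312197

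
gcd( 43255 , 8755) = 5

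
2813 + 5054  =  7867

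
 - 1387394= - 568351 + -819043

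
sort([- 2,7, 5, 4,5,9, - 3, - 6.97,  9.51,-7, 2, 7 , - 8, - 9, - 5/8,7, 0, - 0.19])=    [-9,-8, - 7, - 6.97, - 3,- 2 , -5/8, - 0.19, 0,  2, 4, 5, 5,7,  7,  7, 9,9.51]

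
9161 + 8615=17776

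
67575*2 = 135150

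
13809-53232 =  - 39423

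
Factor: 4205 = 5^1 * 29^2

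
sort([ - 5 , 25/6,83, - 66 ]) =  [ - 66, - 5,25/6,83 ]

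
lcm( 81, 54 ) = 162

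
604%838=604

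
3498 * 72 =251856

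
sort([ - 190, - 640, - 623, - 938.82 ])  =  [-938.82, - 640, - 623, - 190]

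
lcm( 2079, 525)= 51975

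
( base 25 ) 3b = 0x56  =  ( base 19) 4a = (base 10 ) 86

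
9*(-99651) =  - 896859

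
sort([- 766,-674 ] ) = [ - 766,-674 ]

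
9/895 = 9/895=0.01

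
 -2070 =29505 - 31575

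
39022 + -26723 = 12299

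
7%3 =1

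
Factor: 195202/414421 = 382/811  =  2^1*191^1*811^( - 1)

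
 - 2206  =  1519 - 3725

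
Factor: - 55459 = -31^1 * 1789^1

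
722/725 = 722/725 = 1.00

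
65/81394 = 65/81394 = 0.00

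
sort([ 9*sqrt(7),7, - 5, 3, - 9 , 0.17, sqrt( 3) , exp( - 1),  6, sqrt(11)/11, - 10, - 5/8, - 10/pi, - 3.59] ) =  [ - 10, - 9,- 5, - 3.59,-10/pi , -5/8, 0.17, sqrt(11) /11, exp( - 1),sqrt( 3),3,6, 7,9* sqrt( 7) ] 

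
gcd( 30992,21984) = 16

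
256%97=62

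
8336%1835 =996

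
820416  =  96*8546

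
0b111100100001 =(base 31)40T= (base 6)25533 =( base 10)3873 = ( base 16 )F21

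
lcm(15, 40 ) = 120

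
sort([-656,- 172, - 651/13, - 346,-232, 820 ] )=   [ - 656,-346,-232, - 172, - 651/13,820] 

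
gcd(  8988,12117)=21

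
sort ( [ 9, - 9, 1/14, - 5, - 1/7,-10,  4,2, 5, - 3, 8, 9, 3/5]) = [-10,  -  9, - 5,-3,  -  1/7, 1/14,3/5,  2,4,  5, 8, 9, 9]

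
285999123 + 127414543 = 413413666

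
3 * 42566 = 127698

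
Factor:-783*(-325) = 254475 = 3^3*5^2*13^1*29^1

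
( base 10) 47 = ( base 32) 1F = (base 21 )25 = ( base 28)1j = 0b101111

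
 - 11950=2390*( - 5) 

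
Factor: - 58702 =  - 2^1*7^2 * 599^1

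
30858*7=216006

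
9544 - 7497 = 2047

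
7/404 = 7/404  =  0.02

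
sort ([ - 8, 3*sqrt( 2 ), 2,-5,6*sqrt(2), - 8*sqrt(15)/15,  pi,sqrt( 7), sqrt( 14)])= [ -8,  -  5, - 8 * sqrt( 15)/15, 2,sqrt(7),pi,sqrt(14), 3 * sqrt(2),6*sqrt( 2 ) ] 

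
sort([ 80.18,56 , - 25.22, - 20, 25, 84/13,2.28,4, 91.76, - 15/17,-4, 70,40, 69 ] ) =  [-25.22, - 20,-4, -15/17  ,  2.28,4, 84/13,25,40,56, 69,70,80.18, 91.76] 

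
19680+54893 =74573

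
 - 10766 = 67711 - 78477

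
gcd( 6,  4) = 2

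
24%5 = 4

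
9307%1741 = 602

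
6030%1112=470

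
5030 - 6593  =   - 1563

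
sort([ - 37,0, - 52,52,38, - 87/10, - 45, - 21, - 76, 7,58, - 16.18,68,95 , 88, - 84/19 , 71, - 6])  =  [ - 76, - 52, - 45, - 37, - 21, - 16.18 ,  -  87/10, - 6, - 84/19,0,7,38,52 , 58,68,71,88,  95]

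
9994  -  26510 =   -  16516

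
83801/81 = 1034 + 47/81 = 1034.58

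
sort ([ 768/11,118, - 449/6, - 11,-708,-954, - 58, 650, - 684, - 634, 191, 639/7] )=[ - 954, - 708, - 684, - 634, - 449/6 , - 58,- 11,768/11,  639/7, 118 , 191, 650] 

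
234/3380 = 9/130 = 0.07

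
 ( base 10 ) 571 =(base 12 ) 3b7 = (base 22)13L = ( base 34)GR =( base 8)1073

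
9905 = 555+9350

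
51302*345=17699190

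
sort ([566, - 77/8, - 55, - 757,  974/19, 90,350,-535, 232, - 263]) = [ - 757, - 535, - 263 ,-55, - 77/8,  974/19, 90,  232, 350, 566]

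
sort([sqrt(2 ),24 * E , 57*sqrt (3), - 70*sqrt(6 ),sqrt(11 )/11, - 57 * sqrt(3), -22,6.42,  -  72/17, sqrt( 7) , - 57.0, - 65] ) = [ -70*sqrt (6),-57 *sqrt ( 3 ), - 65,-57.0,-22, - 72/17, sqrt( 11 )/11,sqrt( 2),sqrt( 7), 6.42,24  *  E,57*sqrt ( 3 )]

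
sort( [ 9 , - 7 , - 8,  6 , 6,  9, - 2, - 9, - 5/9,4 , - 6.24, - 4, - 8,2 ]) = [ - 9, - 8, - 8 ,-7 , - 6.24, - 4, - 2, - 5/9 , 2 , 4 , 6,6,  9,9]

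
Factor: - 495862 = -2^1*19^1*13049^1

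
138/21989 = 138/21989 = 0.01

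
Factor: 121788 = 2^2  *  3^2*17^1 * 199^1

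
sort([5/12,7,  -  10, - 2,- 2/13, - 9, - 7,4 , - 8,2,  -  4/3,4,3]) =[ - 10, - 9,-8, - 7, - 2, - 4/3, - 2/13, 5/12,  2,  3 , 4,4,7] 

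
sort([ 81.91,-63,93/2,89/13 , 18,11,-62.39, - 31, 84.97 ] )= [  -  63,- 62.39, - 31,89/13,11,18,93/2 , 81.91,84.97 ]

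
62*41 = 2542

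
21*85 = 1785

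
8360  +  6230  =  14590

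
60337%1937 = 290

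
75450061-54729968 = 20720093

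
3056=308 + 2748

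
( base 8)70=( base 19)2I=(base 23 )2A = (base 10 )56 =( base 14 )40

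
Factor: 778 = 2^1*389^1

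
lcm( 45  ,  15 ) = 45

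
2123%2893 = 2123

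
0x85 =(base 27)4p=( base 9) 157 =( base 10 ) 133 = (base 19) 70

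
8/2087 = 8/2087 = 0.00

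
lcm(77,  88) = 616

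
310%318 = 310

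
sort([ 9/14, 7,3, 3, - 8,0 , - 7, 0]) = [ - 8, - 7, 0,  0 , 9/14, 3,3,7 ] 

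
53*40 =2120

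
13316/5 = 13316/5=2663.20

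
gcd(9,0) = 9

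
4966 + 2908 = 7874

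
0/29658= 0 = 0.00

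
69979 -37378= 32601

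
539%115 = 79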